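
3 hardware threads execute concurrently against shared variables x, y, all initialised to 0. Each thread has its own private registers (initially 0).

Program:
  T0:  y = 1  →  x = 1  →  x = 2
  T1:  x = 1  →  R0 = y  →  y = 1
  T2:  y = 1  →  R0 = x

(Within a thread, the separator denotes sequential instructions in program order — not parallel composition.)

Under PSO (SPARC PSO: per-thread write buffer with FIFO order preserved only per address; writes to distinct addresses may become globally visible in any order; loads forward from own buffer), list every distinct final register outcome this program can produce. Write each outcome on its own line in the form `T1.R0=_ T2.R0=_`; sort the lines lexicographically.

T1.R0=0 T2.R0=0
T1.R0=0 T2.R0=1
T1.R0=0 T2.R0=2
T1.R0=1 T2.R0=0
T1.R0=1 T2.R0=1
T1.R0=1 T2.R0=2

outcome vector order: (T1.R0,T2.R0)
|PSO outcomes| = 6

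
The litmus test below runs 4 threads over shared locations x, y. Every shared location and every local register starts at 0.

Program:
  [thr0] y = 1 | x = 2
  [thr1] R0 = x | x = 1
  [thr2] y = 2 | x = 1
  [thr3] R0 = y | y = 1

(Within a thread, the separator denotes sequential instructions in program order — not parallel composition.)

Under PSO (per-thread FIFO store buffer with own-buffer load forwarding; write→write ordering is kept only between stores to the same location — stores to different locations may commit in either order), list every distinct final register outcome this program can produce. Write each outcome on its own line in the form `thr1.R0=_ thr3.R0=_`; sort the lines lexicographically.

outcome vector order: (thr1.R0,thr3.R0)
|PSO outcomes| = 9

thr1.R0=0 thr3.R0=0
thr1.R0=0 thr3.R0=1
thr1.R0=0 thr3.R0=2
thr1.R0=1 thr3.R0=0
thr1.R0=1 thr3.R0=1
thr1.R0=1 thr3.R0=2
thr1.R0=2 thr3.R0=0
thr1.R0=2 thr3.R0=1
thr1.R0=2 thr3.R0=2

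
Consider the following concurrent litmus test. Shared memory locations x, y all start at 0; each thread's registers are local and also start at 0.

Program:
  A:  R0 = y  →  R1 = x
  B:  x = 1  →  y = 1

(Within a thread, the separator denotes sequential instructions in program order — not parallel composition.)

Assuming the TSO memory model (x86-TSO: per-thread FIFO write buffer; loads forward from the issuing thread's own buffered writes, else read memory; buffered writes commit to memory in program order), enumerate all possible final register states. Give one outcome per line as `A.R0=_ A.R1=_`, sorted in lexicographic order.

A.R0=0 A.R1=0
A.R0=0 A.R1=1
A.R0=1 A.R1=1

outcome vector order: (A.R0,A.R1)
|TSO outcomes| = 3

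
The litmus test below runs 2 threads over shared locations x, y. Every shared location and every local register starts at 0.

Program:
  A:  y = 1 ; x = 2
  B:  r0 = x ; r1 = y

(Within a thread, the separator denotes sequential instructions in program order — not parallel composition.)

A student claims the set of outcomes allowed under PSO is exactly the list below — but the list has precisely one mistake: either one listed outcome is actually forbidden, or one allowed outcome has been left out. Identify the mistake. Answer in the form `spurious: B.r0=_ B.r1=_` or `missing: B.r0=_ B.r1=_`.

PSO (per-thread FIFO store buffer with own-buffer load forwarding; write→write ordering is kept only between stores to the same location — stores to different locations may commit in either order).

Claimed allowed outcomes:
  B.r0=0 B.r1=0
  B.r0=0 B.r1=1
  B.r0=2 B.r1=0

outcome vector order: (B.r0,B.r1)
PSO (4): 00; 01; 20; 21
PSO∖claimed = {21}

missing: B.r0=2 B.r1=1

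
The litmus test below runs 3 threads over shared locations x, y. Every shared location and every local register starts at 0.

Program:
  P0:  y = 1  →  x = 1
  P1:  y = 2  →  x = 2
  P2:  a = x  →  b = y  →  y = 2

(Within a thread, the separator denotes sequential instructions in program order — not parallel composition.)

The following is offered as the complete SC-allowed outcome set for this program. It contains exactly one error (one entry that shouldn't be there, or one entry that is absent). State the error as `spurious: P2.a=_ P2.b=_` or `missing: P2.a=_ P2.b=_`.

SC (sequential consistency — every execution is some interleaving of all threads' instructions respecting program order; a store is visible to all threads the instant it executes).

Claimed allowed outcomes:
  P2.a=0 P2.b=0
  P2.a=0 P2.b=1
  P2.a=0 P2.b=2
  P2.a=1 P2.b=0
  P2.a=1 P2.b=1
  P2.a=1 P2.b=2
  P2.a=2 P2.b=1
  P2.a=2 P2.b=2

outcome vector order: (P2.a,P2.b)
[SC] allowed = {0/0, 0/1, 0/2, 1/1, 1/2, 2/1, 2/2}
claimed∖SC = {1/0}

spurious: P2.a=1 P2.b=0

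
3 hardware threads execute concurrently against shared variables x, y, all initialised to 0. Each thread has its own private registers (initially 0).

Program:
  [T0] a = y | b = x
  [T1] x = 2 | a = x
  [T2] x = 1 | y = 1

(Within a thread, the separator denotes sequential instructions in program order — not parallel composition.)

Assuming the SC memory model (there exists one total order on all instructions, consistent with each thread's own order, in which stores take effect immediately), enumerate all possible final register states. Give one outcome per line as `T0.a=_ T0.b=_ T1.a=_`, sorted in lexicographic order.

T0.a=0 T0.b=0 T1.a=1
T0.a=0 T0.b=0 T1.a=2
T0.a=0 T0.b=1 T1.a=1
T0.a=0 T0.b=1 T1.a=2
T0.a=0 T0.b=2 T1.a=1
T0.a=0 T0.b=2 T1.a=2
T0.a=1 T0.b=1 T1.a=1
T0.a=1 T0.b=1 T1.a=2
T0.a=1 T0.b=2 T1.a=2

outcome vector order: (T0.a,T0.b,T1.a)
|SC outcomes| = 9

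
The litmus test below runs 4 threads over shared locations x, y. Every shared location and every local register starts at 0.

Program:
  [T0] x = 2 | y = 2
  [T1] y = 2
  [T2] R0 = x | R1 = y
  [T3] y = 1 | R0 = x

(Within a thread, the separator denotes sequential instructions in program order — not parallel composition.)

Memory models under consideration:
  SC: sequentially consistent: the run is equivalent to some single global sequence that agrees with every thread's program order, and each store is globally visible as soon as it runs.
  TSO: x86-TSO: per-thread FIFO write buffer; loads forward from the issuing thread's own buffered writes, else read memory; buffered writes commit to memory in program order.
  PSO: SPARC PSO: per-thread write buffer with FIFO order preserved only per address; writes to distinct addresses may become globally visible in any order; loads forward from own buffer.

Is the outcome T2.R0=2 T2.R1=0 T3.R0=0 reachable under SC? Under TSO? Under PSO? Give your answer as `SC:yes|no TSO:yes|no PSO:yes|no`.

SC:no TSO:yes PSO:yes

outcome vector order: (T2.R0,T2.R1,T3.R0)
SC (11): (0,0,0); (0,0,2); (0,1,0); (0,1,2); (0,2,0); (0,2,2); (2,0,2); (2,1,0); (2,1,2); (2,2,0); (2,2,2)
TSO (12): (0,0,0); (0,0,2); (0,1,0); (0,1,2); (0,2,0); (0,2,2); (2,0,0); (2,0,2); (2,1,0); (2,1,2); (2,2,0); (2,2,2)
PSO (12): (0,0,0); (0,0,2); (0,1,0); (0,1,2); (0,2,0); (0,2,2); (2,0,0); (2,0,2); (2,1,0); (2,1,2); (2,2,0); (2,2,2)
target (2,0,0) ∈ {TSO,PSO}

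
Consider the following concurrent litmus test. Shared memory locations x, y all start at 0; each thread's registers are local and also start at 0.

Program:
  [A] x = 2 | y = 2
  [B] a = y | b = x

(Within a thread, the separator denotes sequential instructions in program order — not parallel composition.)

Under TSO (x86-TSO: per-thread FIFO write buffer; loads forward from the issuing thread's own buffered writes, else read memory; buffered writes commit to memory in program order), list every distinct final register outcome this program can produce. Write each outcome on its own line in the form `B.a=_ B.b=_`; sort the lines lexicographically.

outcome vector order: (B.a,B.b)
|TSO outcomes| = 3

B.a=0 B.b=0
B.a=0 B.b=2
B.a=2 B.b=2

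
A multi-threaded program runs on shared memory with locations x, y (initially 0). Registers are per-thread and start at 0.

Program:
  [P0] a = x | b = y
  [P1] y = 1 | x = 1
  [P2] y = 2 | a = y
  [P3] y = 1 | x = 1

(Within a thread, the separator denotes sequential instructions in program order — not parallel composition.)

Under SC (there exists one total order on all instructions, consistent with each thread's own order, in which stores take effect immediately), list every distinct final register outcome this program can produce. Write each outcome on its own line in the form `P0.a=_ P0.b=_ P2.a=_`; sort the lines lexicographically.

outcome vector order: (P0.a,P0.b,P2.a)
|SC outcomes| = 10

P0.a=0 P0.b=0 P2.a=1
P0.a=0 P0.b=0 P2.a=2
P0.a=0 P0.b=1 P2.a=1
P0.a=0 P0.b=1 P2.a=2
P0.a=0 P0.b=2 P2.a=1
P0.a=0 P0.b=2 P2.a=2
P0.a=1 P0.b=1 P2.a=1
P0.a=1 P0.b=1 P2.a=2
P0.a=1 P0.b=2 P2.a=1
P0.a=1 P0.b=2 P2.a=2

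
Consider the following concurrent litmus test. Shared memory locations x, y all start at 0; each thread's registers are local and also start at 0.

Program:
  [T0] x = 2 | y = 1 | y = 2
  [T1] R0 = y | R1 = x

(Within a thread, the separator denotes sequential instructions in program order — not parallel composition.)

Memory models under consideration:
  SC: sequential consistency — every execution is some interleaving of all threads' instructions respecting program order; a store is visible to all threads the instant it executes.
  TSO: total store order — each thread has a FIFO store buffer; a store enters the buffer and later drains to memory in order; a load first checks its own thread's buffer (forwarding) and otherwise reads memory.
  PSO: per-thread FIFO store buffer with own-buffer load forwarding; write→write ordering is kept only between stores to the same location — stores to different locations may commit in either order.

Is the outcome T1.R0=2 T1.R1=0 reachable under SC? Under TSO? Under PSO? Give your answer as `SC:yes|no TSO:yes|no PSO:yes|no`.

SC:no TSO:no PSO:yes

outcome vector order: (T1.R0,T1.R1)
under SC → 0/0; 0/2; 1/2; 2/2
under TSO → 0/0; 0/2; 1/2; 2/2
under PSO → 0/0; 0/2; 1/0; 1/2; 2/0; 2/2
target 2/0 ∈ {PSO}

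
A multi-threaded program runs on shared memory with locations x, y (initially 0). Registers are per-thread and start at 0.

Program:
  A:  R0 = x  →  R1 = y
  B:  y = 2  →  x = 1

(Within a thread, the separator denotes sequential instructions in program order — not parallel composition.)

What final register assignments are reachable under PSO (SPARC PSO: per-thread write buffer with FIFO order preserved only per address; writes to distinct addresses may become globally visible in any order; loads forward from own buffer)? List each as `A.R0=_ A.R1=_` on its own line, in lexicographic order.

outcome vector order: (A.R0,A.R1)
|PSO outcomes| = 4

A.R0=0 A.R1=0
A.R0=0 A.R1=2
A.R0=1 A.R1=0
A.R0=1 A.R1=2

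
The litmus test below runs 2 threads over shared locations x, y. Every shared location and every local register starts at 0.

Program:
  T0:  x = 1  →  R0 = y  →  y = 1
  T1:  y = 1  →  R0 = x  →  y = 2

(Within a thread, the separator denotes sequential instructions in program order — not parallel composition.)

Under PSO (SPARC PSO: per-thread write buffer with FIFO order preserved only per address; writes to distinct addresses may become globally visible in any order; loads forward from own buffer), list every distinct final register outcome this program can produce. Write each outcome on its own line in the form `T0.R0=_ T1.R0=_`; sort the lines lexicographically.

T0.R0=0 T1.R0=0
T0.R0=0 T1.R0=1
T0.R0=1 T1.R0=0
T0.R0=1 T1.R0=1
T0.R0=2 T1.R0=0
T0.R0=2 T1.R0=1

outcome vector order: (T0.R0,T1.R0)
|PSO outcomes| = 6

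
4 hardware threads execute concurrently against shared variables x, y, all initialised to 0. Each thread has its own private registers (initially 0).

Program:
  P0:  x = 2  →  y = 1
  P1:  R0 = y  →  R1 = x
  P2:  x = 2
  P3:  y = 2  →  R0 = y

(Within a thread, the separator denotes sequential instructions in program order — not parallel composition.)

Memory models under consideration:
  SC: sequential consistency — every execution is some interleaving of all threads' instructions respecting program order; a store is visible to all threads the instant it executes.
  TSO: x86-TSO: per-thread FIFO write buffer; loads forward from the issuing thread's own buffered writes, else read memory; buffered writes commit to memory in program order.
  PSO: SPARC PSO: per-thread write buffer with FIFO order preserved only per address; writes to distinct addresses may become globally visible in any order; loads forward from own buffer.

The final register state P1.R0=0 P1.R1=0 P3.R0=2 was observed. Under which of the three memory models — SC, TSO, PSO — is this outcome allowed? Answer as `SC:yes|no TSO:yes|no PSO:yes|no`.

SC:yes TSO:yes PSO:yes

outcome vector order: (P1.R0,P1.R1,P3.R0)
SC (10): (0,0,1) (0,0,2) (0,2,1) (0,2,2) (1,2,1) (1,2,2) (2,0,1) (2,0,2) (2,2,1) (2,2,2)
TSO (10): (0,0,1) (0,0,2) (0,2,1) (0,2,2) (1,2,1) (1,2,2) (2,0,1) (2,0,2) (2,2,1) (2,2,2)
PSO (12): (0,0,1) (0,0,2) (0,2,1) (0,2,2) (1,0,1) (1,0,2) (1,2,1) (1,2,2) (2,0,1) (2,0,2) (2,2,1) (2,2,2)
target (0,0,2) ∈ {SC,TSO,PSO}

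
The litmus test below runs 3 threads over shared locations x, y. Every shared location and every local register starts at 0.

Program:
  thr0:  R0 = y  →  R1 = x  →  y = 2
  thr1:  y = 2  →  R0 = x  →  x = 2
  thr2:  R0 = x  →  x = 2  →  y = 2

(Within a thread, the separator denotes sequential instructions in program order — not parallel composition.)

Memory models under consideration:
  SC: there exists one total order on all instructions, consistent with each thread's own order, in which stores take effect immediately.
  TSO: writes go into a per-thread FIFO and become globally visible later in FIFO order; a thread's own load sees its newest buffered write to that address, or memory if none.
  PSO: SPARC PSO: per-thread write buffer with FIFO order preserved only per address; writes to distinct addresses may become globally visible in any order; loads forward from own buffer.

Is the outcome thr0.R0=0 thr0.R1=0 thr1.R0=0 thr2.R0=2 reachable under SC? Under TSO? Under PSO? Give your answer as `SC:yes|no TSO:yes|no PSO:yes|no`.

SC:yes TSO:yes PSO:yes

outcome vector order: (thr0.R0,thr0.R1,thr1.R0,thr2.R0)
SC: 12 outcomes — {(0,0,0,0); (0,0,0,2); (0,0,2,0); (0,2,0,0); (0,2,0,2); (0,2,2,0); (2,0,0,0); (2,0,0,2); (2,0,2,0); (2,2,0,0); (2,2,0,2); (2,2,2,0)}
TSO: 12 outcomes — {(0,0,0,0); (0,0,0,2); (0,0,2,0); (0,2,0,0); (0,2,0,2); (0,2,2,0); (2,0,0,0); (2,0,0,2); (2,0,2,0); (2,2,0,0); (2,2,0,2); (2,2,2,0)}
PSO: 12 outcomes — {(0,0,0,0); (0,0,0,2); (0,0,2,0); (0,2,0,0); (0,2,0,2); (0,2,2,0); (2,0,0,0); (2,0,0,2); (2,0,2,0); (2,2,0,0); (2,2,0,2); (2,2,2,0)}
target (0,0,0,2) ∈ {SC,TSO,PSO}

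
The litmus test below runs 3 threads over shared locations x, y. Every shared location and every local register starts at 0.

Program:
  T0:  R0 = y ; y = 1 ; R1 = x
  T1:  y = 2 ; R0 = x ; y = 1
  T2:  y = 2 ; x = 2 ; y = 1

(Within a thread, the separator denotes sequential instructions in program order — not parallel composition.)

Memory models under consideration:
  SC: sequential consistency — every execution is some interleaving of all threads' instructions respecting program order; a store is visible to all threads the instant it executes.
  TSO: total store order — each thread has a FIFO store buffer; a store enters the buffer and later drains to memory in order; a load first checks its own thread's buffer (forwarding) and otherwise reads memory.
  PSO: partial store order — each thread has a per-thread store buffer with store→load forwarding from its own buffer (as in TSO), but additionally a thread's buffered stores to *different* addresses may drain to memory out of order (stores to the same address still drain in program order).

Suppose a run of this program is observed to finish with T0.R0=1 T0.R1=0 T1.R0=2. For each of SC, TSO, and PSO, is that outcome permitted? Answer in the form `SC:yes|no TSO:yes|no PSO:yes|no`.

SC:no TSO:no PSO:yes

outcome vector order: (T0.R0,T0.R1,T1.R0)
SC: 11 outcomes — {<0 0 0>, <0 0 2>, <0 2 0>, <0 2 2>, <1 0 0>, <1 2 0>, <1 2 2>, <2 0 0>, <2 0 2>, <2 2 0>, <2 2 2>}
TSO: 11 outcomes — {<0 0 0>, <0 0 2>, <0 2 0>, <0 2 2>, <1 0 0>, <1 2 0>, <1 2 2>, <2 0 0>, <2 0 2>, <2 2 0>, <2 2 2>}
PSO: 12 outcomes — {<0 0 0>, <0 0 2>, <0 2 0>, <0 2 2>, <1 0 0>, <1 0 2>, <1 2 0>, <1 2 2>, <2 0 0>, <2 0 2>, <2 2 0>, <2 2 2>}
target <1 0 2> ∈ {PSO}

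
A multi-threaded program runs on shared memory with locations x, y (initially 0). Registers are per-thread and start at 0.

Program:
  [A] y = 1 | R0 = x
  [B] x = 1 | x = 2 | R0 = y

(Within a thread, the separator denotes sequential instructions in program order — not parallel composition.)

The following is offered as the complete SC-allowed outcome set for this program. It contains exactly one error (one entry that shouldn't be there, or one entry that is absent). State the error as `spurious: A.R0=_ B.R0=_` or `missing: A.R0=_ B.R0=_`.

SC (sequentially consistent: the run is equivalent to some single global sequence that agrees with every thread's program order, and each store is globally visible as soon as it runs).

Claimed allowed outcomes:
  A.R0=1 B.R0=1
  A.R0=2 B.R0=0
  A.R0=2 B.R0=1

outcome vector order: (A.R0,B.R0)
SC: 4 outcomes — {(0,1); (1,1); (2,0); (2,1)}
SC∖claimed = {(0,1)}

missing: A.R0=0 B.R0=1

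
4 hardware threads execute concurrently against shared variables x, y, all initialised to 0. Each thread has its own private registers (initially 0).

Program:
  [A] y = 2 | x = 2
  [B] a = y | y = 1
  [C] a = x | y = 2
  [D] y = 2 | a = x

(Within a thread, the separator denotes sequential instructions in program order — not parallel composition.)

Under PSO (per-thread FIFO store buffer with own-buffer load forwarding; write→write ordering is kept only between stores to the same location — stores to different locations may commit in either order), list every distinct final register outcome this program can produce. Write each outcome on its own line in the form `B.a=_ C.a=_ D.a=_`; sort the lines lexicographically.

B.a=0 C.a=0 D.a=0
B.a=0 C.a=0 D.a=2
B.a=0 C.a=2 D.a=0
B.a=0 C.a=2 D.a=2
B.a=2 C.a=0 D.a=0
B.a=2 C.a=0 D.a=2
B.a=2 C.a=2 D.a=0
B.a=2 C.a=2 D.a=2

outcome vector order: (B.a,C.a,D.a)
|PSO outcomes| = 8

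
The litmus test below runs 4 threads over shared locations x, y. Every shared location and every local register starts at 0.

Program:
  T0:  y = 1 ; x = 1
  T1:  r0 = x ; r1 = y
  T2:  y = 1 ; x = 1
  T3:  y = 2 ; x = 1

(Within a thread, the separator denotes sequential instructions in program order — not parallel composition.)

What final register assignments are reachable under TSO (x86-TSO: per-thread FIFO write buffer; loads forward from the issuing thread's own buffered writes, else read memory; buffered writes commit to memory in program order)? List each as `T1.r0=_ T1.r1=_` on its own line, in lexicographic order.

T1.r0=0 T1.r1=0
T1.r0=0 T1.r1=1
T1.r0=0 T1.r1=2
T1.r0=1 T1.r1=1
T1.r0=1 T1.r1=2

outcome vector order: (T1.r0,T1.r1)
|TSO outcomes| = 5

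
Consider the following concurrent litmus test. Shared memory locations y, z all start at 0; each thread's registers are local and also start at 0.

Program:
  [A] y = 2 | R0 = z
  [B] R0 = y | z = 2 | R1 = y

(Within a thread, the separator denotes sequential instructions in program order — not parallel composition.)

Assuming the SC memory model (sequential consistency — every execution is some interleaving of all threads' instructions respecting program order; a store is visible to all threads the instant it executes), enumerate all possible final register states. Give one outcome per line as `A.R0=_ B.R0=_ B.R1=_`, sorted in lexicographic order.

outcome vector order: (A.R0,B.R0,B.R1)
|SC outcomes| = 5

A.R0=0 B.R0=0 B.R1=2
A.R0=0 B.R0=2 B.R1=2
A.R0=2 B.R0=0 B.R1=0
A.R0=2 B.R0=0 B.R1=2
A.R0=2 B.R0=2 B.R1=2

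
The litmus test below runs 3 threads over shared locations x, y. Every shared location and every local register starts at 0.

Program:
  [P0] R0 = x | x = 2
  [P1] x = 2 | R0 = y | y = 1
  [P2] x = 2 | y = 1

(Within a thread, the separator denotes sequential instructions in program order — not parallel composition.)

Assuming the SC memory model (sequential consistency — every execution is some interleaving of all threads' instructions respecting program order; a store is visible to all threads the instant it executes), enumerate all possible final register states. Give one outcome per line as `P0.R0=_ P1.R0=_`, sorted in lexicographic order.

outcome vector order: (P0.R0,P1.R0)
|SC outcomes| = 4

P0.R0=0 P1.R0=0
P0.R0=0 P1.R0=1
P0.R0=2 P1.R0=0
P0.R0=2 P1.R0=1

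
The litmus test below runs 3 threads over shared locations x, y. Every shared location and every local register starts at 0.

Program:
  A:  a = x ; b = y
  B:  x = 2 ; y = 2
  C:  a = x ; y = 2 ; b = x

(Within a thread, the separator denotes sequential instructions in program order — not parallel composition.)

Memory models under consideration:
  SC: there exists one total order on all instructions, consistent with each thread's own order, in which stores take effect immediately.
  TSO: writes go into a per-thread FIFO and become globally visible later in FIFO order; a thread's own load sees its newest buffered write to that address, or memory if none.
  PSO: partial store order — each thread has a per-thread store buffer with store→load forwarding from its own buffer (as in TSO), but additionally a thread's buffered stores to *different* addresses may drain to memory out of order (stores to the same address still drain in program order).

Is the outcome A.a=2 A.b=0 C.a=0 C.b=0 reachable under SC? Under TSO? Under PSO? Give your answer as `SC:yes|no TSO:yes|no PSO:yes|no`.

outcome vector order: (A.a,A.b,C.a,C.b)
under SC → 0000, 0002, 0022, 0200, 0202, 0222, 2002, 2022, 2200, 2202, 2222
under TSO → 0000, 0002, 0022, 0200, 0202, 0222, 2000, 2002, 2022, 2200, 2202, 2222
under PSO → 0000, 0002, 0022, 0200, 0202, 0222, 2000, 2002, 2022, 2200, 2202, 2222
target 2000 ∈ {TSO,PSO}

SC:no TSO:yes PSO:yes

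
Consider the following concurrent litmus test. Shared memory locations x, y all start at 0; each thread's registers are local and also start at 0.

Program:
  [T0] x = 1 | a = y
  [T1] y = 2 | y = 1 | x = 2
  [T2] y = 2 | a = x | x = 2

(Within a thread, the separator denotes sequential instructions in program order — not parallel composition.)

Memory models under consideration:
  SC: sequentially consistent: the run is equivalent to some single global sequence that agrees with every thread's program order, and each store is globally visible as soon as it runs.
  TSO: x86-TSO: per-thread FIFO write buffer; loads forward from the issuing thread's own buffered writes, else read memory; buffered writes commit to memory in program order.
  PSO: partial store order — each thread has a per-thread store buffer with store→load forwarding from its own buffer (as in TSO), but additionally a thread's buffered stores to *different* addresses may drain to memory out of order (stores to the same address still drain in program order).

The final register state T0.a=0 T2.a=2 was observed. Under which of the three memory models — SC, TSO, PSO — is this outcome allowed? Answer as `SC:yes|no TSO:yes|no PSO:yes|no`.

SC:yes TSO:yes PSO:yes

outcome vector order: (T0.a,T2.a)
SC (8): 0/1 0/2 1/0 1/1 1/2 2/0 2/1 2/2
TSO (9): 0/0 0/1 0/2 1/0 1/1 1/2 2/0 2/1 2/2
PSO (9): 0/0 0/1 0/2 1/0 1/1 1/2 2/0 2/1 2/2
target 0/2 ∈ {SC,TSO,PSO}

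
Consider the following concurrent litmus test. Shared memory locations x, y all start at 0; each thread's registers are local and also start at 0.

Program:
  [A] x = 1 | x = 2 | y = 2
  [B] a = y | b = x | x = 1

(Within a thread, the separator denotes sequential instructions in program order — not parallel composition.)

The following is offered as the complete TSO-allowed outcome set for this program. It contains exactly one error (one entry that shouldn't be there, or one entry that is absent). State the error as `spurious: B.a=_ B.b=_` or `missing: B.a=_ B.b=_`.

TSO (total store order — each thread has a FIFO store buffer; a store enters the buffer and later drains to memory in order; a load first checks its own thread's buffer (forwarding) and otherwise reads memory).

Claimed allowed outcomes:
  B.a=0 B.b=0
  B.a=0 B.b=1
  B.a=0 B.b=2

missing: B.a=2 B.b=2

outcome vector order: (B.a,B.b)
[TSO] allowed = {<0 0>; <0 1>; <0 2>; <2 2>}
TSO∖claimed = {<2 2>}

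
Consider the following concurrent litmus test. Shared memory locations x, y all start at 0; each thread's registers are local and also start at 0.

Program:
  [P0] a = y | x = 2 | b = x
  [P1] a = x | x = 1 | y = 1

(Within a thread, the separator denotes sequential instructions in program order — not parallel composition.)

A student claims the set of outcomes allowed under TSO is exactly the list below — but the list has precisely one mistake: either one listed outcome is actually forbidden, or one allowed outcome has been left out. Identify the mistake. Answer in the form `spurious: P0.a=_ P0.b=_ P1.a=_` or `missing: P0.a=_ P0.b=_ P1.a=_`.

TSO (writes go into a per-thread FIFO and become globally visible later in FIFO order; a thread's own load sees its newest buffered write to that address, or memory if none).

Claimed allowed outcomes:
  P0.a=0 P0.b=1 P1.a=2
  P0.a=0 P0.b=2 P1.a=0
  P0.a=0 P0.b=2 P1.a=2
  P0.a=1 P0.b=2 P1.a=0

outcome vector order: (P0.a,P0.b,P1.a)
TSO: 5 outcomes — {0/1/0, 0/1/2, 0/2/0, 0/2/2, 1/2/0}
TSO∖claimed = {0/1/0}

missing: P0.a=0 P0.b=1 P1.a=0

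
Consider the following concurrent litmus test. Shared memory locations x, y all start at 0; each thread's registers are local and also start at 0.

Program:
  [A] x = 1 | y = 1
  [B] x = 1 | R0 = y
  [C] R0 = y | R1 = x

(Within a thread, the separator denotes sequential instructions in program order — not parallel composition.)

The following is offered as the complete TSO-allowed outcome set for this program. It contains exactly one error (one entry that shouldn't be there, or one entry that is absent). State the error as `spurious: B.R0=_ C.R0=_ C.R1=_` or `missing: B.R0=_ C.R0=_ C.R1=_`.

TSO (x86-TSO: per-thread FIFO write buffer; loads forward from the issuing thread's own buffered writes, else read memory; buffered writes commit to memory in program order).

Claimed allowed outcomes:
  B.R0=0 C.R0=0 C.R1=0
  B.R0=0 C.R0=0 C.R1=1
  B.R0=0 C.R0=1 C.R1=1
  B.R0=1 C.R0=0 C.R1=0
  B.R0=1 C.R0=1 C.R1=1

outcome vector order: (B.R0,C.R0,C.R1)
TSO: 6 outcomes — {<0 0 0>, <0 0 1>, <0 1 1>, <1 0 0>, <1 0 1>, <1 1 1>}
TSO∖claimed = {<1 0 1>}

missing: B.R0=1 C.R0=0 C.R1=1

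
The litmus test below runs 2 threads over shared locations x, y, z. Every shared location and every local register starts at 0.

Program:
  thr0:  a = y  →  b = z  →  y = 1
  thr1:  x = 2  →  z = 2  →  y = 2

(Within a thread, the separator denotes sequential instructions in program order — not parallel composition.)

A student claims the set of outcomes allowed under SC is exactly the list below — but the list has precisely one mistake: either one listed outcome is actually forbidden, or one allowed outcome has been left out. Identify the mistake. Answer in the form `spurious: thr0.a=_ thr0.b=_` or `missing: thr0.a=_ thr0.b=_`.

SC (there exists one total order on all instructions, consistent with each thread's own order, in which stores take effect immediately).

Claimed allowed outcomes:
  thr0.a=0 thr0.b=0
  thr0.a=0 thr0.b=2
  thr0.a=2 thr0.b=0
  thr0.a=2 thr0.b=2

outcome vector order: (thr0.a,thr0.b)
under SC → 00, 02, 22
claimed∖SC = {20}

spurious: thr0.a=2 thr0.b=0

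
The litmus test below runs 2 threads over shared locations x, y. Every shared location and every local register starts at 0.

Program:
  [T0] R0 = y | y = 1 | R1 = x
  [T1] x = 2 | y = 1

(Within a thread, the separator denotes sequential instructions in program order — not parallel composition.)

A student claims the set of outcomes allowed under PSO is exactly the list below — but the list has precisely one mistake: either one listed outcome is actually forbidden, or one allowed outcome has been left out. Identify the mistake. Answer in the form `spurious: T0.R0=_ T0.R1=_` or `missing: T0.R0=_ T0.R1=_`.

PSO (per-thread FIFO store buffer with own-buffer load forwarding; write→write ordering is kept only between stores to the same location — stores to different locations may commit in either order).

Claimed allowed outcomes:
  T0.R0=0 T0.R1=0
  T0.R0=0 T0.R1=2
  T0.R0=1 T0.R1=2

outcome vector order: (T0.R0,T0.R1)
[PSO] allowed = {<0 0> <0 2> <1 0> <1 2>}
PSO∖claimed = {<1 0>}

missing: T0.R0=1 T0.R1=0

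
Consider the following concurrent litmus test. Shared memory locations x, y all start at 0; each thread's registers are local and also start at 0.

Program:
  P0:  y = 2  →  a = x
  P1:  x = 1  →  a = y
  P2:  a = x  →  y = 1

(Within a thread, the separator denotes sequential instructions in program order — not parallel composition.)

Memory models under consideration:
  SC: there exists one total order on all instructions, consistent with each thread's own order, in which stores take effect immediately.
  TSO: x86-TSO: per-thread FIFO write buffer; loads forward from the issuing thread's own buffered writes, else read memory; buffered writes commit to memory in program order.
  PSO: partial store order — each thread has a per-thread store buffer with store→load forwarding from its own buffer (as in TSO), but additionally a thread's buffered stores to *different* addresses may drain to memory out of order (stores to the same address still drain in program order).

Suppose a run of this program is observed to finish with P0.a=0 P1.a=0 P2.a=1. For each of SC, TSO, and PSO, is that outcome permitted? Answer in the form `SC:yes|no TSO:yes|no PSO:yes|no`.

outcome vector order: (P0.a,P1.a,P2.a)
SC: 10 outcomes — {010, 011, 020, 021, 100, 101, 110, 111, 120, 121}
TSO: 12 outcomes — {000, 001, 010, 011, 020, 021, 100, 101, 110, 111, 120, 121}
PSO: 12 outcomes — {000, 001, 010, 011, 020, 021, 100, 101, 110, 111, 120, 121}
target 001 ∈ {TSO,PSO}

SC:no TSO:yes PSO:yes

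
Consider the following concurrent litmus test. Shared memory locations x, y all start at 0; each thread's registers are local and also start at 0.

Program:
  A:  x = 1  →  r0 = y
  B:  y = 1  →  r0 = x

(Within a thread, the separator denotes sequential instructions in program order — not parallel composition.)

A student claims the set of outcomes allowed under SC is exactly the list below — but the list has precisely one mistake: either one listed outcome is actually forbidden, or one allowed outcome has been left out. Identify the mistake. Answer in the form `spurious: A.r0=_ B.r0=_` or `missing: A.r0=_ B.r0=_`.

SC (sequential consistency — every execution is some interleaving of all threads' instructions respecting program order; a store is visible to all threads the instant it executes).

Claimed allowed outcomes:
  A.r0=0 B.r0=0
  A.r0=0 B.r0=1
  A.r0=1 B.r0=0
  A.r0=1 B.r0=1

spurious: A.r0=0 B.r0=0

outcome vector order: (A.r0,B.r0)
SC: 3 outcomes — {<0 1> <1 0> <1 1>}
claimed∖SC = {<0 0>}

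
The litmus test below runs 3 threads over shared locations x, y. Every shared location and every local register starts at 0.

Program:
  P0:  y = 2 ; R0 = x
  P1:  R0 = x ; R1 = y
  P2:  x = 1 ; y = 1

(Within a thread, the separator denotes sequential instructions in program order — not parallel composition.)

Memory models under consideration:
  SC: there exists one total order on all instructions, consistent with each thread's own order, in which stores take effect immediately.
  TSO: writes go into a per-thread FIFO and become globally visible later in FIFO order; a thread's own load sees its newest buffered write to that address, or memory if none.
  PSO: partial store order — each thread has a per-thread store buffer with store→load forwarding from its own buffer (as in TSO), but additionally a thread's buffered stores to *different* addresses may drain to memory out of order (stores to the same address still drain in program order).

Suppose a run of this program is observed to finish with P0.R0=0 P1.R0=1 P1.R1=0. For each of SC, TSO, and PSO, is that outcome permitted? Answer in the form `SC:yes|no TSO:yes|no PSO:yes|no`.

SC:no TSO:yes PSO:yes

outcome vector order: (P0.R0,P1.R0,P1.R1)
[SC] allowed = {<0 0 0>, <0 0 1>, <0 0 2>, <0 1 1>, <0 1 2>, <1 0 0>, <1 0 1>, <1 0 2>, <1 1 0>, <1 1 1>, <1 1 2>}
[TSO] allowed = {<0 0 0>, <0 0 1>, <0 0 2>, <0 1 0>, <0 1 1>, <0 1 2>, <1 0 0>, <1 0 1>, <1 0 2>, <1 1 0>, <1 1 1>, <1 1 2>}
[PSO] allowed = {<0 0 0>, <0 0 1>, <0 0 2>, <0 1 0>, <0 1 1>, <0 1 2>, <1 0 0>, <1 0 1>, <1 0 2>, <1 1 0>, <1 1 1>, <1 1 2>}
target <0 1 0> ∈ {TSO,PSO}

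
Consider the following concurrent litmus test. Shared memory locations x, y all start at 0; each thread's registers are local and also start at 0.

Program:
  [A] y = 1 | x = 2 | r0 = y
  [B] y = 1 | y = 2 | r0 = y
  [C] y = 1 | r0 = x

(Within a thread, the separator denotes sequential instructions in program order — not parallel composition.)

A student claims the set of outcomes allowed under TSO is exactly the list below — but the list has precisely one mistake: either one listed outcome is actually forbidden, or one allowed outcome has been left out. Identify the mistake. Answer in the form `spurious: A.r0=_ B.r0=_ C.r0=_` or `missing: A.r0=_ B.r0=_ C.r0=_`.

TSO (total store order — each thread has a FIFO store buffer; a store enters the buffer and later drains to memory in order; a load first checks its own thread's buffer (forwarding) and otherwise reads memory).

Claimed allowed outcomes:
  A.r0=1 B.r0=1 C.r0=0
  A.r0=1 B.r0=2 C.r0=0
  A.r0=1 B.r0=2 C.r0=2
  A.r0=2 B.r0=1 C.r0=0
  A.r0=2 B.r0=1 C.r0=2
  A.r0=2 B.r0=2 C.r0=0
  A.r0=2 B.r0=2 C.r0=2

outcome vector order: (A.r0,B.r0,C.r0)
TSO (8): 110; 112; 120; 122; 210; 212; 220; 222
TSO∖claimed = {112}

missing: A.r0=1 B.r0=1 C.r0=2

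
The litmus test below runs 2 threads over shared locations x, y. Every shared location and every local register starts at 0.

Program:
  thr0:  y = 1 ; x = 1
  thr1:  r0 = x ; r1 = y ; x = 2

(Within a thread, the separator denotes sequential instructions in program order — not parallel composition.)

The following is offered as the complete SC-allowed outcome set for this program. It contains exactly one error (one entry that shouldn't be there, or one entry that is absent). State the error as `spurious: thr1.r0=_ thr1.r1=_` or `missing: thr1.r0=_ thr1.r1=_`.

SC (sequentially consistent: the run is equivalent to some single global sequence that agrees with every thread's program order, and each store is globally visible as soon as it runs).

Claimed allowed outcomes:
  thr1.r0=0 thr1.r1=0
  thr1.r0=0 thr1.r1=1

outcome vector order: (thr1.r0,thr1.r1)
[SC] allowed = {00 01 11}
SC∖claimed = {11}

missing: thr1.r0=1 thr1.r1=1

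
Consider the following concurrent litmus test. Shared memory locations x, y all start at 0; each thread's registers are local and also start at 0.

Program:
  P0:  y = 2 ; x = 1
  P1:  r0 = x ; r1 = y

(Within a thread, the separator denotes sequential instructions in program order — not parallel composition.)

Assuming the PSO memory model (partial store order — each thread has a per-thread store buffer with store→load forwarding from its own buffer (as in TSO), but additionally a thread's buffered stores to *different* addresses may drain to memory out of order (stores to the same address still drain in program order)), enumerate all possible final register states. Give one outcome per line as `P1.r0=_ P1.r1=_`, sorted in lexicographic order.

outcome vector order: (P1.r0,P1.r1)
|PSO outcomes| = 4

P1.r0=0 P1.r1=0
P1.r0=0 P1.r1=2
P1.r0=1 P1.r1=0
P1.r0=1 P1.r1=2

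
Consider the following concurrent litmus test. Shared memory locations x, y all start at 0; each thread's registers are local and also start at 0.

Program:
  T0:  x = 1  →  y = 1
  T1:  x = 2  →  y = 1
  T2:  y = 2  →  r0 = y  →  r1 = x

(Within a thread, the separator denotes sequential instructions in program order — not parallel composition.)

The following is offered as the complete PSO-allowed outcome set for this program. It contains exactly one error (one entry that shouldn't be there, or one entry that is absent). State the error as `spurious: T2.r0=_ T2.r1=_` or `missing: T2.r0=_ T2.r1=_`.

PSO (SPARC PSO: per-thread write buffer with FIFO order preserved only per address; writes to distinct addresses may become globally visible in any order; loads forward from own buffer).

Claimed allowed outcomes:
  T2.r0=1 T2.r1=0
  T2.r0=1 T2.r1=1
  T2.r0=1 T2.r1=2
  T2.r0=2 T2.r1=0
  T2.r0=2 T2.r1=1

outcome vector order: (T2.r0,T2.r1)
[PSO] allowed = {<1 0>; <1 1>; <1 2>; <2 0>; <2 1>; <2 2>}
PSO∖claimed = {<2 2>}

missing: T2.r0=2 T2.r1=2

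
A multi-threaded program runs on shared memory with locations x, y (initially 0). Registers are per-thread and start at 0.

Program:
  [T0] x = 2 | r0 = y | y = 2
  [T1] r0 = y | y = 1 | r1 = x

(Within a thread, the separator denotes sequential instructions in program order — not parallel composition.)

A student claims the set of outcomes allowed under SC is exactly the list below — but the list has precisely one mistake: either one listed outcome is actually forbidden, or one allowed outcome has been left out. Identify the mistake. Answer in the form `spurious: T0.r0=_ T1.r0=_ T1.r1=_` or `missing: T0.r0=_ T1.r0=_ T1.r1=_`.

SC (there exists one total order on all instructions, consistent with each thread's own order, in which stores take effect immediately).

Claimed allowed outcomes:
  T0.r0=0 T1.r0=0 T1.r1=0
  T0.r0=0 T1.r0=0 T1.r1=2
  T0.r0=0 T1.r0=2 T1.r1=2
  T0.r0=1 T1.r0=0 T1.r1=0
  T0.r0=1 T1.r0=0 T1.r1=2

outcome vector order: (T0.r0,T1.r0,T1.r1)
under SC → (0,0,2), (0,2,2), (1,0,0), (1,0,2)
claimed∖SC = {(0,0,0)}

spurious: T0.r0=0 T1.r0=0 T1.r1=0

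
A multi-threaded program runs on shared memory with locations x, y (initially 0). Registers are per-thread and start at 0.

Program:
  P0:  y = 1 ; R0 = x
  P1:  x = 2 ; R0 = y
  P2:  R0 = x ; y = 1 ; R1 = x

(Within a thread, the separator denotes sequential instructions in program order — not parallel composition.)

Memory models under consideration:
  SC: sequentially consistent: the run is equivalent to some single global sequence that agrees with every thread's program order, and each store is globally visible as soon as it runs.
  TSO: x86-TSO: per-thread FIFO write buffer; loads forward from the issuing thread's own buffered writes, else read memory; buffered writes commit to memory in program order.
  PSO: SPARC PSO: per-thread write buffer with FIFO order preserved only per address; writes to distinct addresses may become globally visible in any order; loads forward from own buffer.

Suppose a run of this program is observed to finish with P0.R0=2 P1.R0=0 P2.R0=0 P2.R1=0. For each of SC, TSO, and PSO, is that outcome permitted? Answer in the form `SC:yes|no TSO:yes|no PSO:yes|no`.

outcome vector order: (P0.R0,P1.R0,P2.R0,P2.R1)
SC: 8 outcomes — {(0,1,0,0) (0,1,0,2) (0,1,2,2) (2,0,0,2) (2,0,2,2) (2,1,0,0) (2,1,0,2) (2,1,2,2)}
TSO: 12 outcomes — {(0,0,0,0) (0,0,0,2) (0,0,2,2) (0,1,0,0) (0,1,0,2) (0,1,2,2) (2,0,0,0) (2,0,0,2) (2,0,2,2) (2,1,0,0) (2,1,0,2) (2,1,2,2)}
PSO: 12 outcomes — {(0,0,0,0) (0,0,0,2) (0,0,2,2) (0,1,0,0) (0,1,0,2) (0,1,2,2) (2,0,0,0) (2,0,0,2) (2,0,2,2) (2,1,0,0) (2,1,0,2) (2,1,2,2)}
target (2,0,0,0) ∈ {TSO,PSO}

SC:no TSO:yes PSO:yes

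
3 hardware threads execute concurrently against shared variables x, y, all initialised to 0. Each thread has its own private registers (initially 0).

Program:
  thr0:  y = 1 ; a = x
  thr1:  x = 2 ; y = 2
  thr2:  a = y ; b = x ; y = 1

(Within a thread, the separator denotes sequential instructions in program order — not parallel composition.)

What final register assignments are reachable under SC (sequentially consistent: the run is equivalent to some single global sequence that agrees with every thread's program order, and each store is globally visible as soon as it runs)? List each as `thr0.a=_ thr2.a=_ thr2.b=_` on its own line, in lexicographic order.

thr0.a=0 thr2.a=0 thr2.b=0
thr0.a=0 thr2.a=0 thr2.b=2
thr0.a=0 thr2.a=1 thr2.b=0
thr0.a=0 thr2.a=1 thr2.b=2
thr0.a=0 thr2.a=2 thr2.b=2
thr0.a=2 thr2.a=0 thr2.b=0
thr0.a=2 thr2.a=0 thr2.b=2
thr0.a=2 thr2.a=1 thr2.b=0
thr0.a=2 thr2.a=1 thr2.b=2
thr0.a=2 thr2.a=2 thr2.b=2

outcome vector order: (thr0.a,thr2.a,thr2.b)
|SC outcomes| = 10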